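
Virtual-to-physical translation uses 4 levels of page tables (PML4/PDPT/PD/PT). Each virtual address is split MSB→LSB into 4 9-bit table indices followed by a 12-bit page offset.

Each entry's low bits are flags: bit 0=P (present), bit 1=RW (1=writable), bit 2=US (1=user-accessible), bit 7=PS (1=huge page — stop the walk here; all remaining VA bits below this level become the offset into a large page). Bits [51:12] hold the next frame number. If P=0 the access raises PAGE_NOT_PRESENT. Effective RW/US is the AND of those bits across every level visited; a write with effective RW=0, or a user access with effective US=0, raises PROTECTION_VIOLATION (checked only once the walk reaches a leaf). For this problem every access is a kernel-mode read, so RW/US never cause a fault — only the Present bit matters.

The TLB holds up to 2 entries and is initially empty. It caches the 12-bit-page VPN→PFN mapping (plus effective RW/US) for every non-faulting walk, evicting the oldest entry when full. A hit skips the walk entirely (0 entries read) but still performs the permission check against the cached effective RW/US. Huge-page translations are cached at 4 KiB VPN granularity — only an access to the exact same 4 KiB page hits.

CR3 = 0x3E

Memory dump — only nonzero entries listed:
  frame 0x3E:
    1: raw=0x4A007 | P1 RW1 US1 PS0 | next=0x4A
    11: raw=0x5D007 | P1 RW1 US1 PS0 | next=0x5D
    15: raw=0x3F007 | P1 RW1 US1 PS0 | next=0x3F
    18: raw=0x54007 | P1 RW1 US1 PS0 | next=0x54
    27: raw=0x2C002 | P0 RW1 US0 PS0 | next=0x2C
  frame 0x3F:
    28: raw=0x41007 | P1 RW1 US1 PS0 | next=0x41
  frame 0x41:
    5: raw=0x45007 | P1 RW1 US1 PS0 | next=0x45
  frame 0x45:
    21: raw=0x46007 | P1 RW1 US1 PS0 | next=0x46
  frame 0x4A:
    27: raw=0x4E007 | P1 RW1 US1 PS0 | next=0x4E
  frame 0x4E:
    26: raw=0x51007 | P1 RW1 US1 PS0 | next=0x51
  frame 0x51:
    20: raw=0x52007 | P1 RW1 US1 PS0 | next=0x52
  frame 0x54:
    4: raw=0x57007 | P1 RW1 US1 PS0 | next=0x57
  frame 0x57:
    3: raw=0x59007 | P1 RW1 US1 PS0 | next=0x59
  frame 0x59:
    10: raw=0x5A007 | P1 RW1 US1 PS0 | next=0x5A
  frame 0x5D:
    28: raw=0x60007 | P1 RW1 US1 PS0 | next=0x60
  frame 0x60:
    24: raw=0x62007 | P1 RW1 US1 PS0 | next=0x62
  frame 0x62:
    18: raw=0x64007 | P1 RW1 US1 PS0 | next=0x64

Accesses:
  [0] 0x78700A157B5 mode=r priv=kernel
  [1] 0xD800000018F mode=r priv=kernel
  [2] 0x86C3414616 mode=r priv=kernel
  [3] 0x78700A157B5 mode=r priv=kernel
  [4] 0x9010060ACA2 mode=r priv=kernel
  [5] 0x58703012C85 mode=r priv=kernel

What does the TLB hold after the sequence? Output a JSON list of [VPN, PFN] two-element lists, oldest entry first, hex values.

Walk each access:
#0 VA=0x78700A157B5 (r,kernel):
  [0] read 0x3E idx=15: raw=0x3F007 flags P=1 W=1 U=1 S=0
  [1] read 0x3F idx=28: raw=0x41007 flags P=1 W=1 U=1 S=0
  [2] read 0x41 idx=5: raw=0x45007 flags P=1 W=1 U=1 S=0
  [3] read 0x45 idx=21: raw=0x46007 flags P=1 W=1 U=1 S=0
  ✓ 0x467B5  — 4 lookups
#1 VA=0xD800000018F (r,kernel):
  [0] read 0x3E idx=27: raw=0x2C002 flags P=0 W=1 U=0 S=0
  → PAGE_NOT_PRESENT  (1 entries read)
#2 VA=0x86C3414616 (r,kernel):
  [0] read 0x3E idx=1: raw=0x4A007 flags P=1 W=1 U=1 S=0
  [1] read 0x4A idx=27: raw=0x4E007 flags P=1 W=1 U=1 S=0
  [2] read 0x4E idx=26: raw=0x51007 flags P=1 W=1 U=1 S=0
  [3] read 0x51 idx=20: raw=0x52007 flags P=1 W=1 U=1 S=0
  ✓ 0x52616  — 4 lookups
#3 VA=0x78700A157B5 (r,kernel):
  TLB hit vpn=0x78700A15 → PA=0x467B5
#4 VA=0x9010060ACA2 (r,kernel):
  [0] read 0x3E idx=18: raw=0x54007 flags P=1 W=1 U=1 S=0
  [1] read 0x54 idx=4: raw=0x57007 flags P=1 W=1 U=1 S=0
  [2] read 0x57 idx=3: raw=0x59007 flags P=1 W=1 U=1 S=0
  [3] read 0x59 idx=10: raw=0x5A007 flags P=1 W=1 U=1 S=0
  ✓ 0x5ACA2  — 4 lookups
#5 VA=0x58703012C85 (r,kernel):
  [0] read 0x3E idx=11: raw=0x5D007 flags P=1 W=1 U=1 S=0
  [1] read 0x5D idx=28: raw=0x60007 flags P=1 W=1 U=1 S=0
  [2] read 0x60 idx=24: raw=0x62007 flags P=1 W=1 U=1 S=0
  [3] read 0x62 idx=18: raw=0x64007 flags P=1 W=1 U=1 S=0
  ✓ 0x64C85  — 4 lookups

TLB: [["0x9010060A", "0x5A"], ["0x58703012", "0x64"]]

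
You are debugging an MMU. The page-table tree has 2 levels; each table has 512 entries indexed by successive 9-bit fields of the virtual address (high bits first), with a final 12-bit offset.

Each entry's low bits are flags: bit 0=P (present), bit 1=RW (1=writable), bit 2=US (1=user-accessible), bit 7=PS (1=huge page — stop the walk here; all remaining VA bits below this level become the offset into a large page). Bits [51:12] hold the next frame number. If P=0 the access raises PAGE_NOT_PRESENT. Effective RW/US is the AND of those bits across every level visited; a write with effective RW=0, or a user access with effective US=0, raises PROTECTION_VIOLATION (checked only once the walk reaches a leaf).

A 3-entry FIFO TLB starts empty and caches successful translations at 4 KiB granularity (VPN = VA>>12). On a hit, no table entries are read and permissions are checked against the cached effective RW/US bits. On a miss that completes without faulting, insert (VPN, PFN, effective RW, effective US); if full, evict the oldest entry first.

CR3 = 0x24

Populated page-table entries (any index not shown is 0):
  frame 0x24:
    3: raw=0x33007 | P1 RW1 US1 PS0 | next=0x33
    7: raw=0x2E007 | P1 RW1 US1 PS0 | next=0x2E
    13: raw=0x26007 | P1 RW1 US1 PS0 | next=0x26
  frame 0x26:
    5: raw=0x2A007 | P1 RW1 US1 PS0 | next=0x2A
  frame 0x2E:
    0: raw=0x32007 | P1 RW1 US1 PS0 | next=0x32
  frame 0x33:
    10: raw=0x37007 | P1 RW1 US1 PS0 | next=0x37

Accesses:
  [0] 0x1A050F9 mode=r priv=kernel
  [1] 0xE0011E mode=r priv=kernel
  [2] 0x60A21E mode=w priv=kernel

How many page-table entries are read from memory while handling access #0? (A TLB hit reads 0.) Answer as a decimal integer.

Walk each access:
#0 VA=0x1A050F9 (r,kernel):
  lvl0: tbl 0x24, slot 13 ⇒ 0x26007 (P1/RW1/US1/PS0)
  lvl1: tbl 0x26, slot 5 ⇒ 0x2A007 (P1/RW1/US1/PS0)
  ⇒ phys 0x2A0F9  [2 reads]
#1 VA=0xE0011E (r,kernel):
  lvl0: tbl 0x24, slot 7 ⇒ 0x2E007 (P1/RW1/US1/PS0)
  lvl1: tbl 0x2E, slot 0 ⇒ 0x32007 (P1/RW1/US1/PS0)
  ⇒ phys 0x3211E  [2 reads]
#2 VA=0x60A21E (w,kernel):
  lvl0: tbl 0x24, slot 3 ⇒ 0x33007 (P1/RW1/US1/PS0)
  lvl1: tbl 0x33, slot 10 ⇒ 0x37007 (P1/RW1/US1/PS0)
  ⇒ phys 0x3721E  [2 reads]

Entries read for #0: 2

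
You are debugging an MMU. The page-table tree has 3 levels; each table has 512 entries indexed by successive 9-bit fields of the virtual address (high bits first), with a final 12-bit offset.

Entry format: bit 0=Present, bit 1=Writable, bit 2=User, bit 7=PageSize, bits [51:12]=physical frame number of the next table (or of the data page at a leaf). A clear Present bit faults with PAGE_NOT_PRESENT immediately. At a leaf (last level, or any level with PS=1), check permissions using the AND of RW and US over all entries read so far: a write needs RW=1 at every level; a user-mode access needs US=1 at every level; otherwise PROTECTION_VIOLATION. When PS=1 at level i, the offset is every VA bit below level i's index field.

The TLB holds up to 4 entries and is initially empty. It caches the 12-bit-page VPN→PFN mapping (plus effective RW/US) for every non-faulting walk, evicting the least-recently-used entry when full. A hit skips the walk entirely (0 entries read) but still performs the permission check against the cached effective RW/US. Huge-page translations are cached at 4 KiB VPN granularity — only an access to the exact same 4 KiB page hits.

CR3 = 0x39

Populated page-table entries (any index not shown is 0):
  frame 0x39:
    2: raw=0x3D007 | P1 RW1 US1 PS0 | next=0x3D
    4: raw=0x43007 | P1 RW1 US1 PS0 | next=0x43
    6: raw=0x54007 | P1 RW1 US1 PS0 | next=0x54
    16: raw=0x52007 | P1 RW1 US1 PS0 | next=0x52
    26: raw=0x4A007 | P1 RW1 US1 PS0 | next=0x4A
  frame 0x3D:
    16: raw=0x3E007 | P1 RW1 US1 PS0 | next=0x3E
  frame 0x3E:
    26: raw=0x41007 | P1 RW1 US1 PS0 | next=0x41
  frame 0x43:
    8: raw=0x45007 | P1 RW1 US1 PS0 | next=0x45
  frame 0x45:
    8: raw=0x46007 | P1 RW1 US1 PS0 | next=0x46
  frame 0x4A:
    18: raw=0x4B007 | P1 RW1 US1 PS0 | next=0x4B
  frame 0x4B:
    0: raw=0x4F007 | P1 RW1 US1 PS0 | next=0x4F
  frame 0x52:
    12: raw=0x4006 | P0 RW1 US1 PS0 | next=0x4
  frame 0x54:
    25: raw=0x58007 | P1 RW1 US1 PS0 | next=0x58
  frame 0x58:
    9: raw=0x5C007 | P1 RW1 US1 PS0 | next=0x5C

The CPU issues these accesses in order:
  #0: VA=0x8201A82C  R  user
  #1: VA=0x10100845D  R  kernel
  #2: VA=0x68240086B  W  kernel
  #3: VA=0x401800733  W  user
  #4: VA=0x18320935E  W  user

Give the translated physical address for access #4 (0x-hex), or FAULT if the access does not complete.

Trace:
#0 VA=0x8201A82C (r,user):
  lvl0: tbl 0x39, slot 2 ⇒ 0x3D007 (P1/RW1/US1/PS0)
  lvl1: tbl 0x3D, slot 16 ⇒ 0x3E007 (P1/RW1/US1/PS0)
  lvl2: tbl 0x3E, slot 26 ⇒ 0x41007 (P1/RW1/US1/PS0)
  ⇒ phys 0x4182C  [3 reads]
#1 VA=0x10100845D (r,kernel):
  lvl0: tbl 0x39, slot 4 ⇒ 0x43007 (P1/RW1/US1/PS0)
  lvl1: tbl 0x43, slot 8 ⇒ 0x45007 (P1/RW1/US1/PS0)
  lvl2: tbl 0x45, slot 8 ⇒ 0x46007 (P1/RW1/US1/PS0)
  ⇒ phys 0x4645D  [3 reads]
#2 VA=0x68240086B (w,kernel):
  lvl0: tbl 0x39, slot 26 ⇒ 0x4A007 (P1/RW1/US1/PS0)
  lvl1: tbl 0x4A, slot 18 ⇒ 0x4B007 (P1/RW1/US1/PS0)
  lvl2: tbl 0x4B, slot 0 ⇒ 0x4F007 (P1/RW1/US1/PS0)
  ⇒ phys 0x4F86B  [3 reads]
#3 VA=0x401800733 (w,user):
  lvl0: tbl 0x39, slot 16 ⇒ 0x52007 (P1/RW1/US1/PS0)
  lvl1: tbl 0x52, slot 12 ⇒ 0x4006 (P0/RW1/US1/PS0)
  ⇒ fault: PAGE_NOT_PRESENT  — 2 lookups
#4 VA=0x18320935E (w,user):
  lvl0: tbl 0x39, slot 6 ⇒ 0x54007 (P1/RW1/US1/PS0)
  lvl1: tbl 0x54, slot 25 ⇒ 0x58007 (P1/RW1/US1/PS0)
  lvl2: tbl 0x58, slot 9 ⇒ 0x5C007 (P1/RW1/US1/PS0)
  ⇒ phys 0x5C35E  [3 reads]

Access #4 PA: 0x5C35E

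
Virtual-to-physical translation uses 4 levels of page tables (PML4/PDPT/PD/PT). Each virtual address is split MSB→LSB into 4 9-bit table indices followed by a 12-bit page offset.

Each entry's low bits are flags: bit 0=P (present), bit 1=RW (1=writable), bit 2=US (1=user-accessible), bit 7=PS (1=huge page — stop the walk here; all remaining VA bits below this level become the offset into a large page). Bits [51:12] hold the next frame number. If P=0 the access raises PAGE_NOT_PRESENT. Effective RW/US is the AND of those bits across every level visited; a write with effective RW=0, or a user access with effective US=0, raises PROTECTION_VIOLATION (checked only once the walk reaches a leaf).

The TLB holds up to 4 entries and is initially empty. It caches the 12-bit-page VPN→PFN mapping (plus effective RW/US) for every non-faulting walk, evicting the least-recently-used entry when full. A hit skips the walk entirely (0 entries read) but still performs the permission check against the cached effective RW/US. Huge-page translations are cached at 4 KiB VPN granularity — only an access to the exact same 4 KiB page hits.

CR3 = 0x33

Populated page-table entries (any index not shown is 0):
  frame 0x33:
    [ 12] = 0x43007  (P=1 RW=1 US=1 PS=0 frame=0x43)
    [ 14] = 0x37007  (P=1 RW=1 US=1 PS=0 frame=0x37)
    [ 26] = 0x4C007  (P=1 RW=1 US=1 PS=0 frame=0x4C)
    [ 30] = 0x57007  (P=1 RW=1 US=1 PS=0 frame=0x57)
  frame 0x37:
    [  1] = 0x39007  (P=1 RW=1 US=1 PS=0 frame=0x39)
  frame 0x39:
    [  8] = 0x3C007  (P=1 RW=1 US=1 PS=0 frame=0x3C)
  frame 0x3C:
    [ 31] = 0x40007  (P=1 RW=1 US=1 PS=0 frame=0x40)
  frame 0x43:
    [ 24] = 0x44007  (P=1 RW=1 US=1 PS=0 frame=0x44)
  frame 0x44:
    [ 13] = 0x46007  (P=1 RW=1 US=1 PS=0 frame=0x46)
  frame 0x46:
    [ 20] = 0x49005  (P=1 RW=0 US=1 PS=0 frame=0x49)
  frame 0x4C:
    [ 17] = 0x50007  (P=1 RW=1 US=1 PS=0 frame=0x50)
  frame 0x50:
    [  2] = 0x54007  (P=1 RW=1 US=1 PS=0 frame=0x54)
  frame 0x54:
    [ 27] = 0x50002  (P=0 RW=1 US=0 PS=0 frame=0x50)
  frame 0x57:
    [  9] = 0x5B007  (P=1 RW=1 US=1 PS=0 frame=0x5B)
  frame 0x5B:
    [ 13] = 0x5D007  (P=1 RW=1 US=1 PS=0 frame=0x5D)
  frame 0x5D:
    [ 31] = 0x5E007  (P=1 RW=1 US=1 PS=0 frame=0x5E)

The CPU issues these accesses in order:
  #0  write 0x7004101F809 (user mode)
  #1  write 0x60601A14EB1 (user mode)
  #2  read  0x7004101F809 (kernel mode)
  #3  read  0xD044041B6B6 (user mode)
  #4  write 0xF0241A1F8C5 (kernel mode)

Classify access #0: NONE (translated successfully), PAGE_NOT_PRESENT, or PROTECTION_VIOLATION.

Walk each access:
#0 VA=0x7004101F809 (w,user):
  lvl0: tbl 0x33, slot 14 ⇒ 0x37007 (P1/RW1/US1/PS0)
  lvl1: tbl 0x37, slot 1 ⇒ 0x39007 (P1/RW1/US1/PS0)
  lvl2: tbl 0x39, slot 8 ⇒ 0x3C007 (P1/RW1/US1/PS0)
  lvl3: tbl 0x3C, slot 31 ⇒ 0x40007 (P1/RW1/US1/PS0)
  → PA=0x40809  (4 entries read)
#1 VA=0x60601A14EB1 (w,user):
  lvl0: tbl 0x33, slot 12 ⇒ 0x43007 (P1/RW1/US1/PS0)
  lvl1: tbl 0x43, slot 24 ⇒ 0x44007 (P1/RW1/US1/PS0)
  lvl2: tbl 0x44, slot 13 ⇒ 0x46007 (P1/RW1/US1/PS0)
  lvl3: tbl 0x46, slot 20 ⇒ 0x49005 (P1/RW0/US1/PS0)
  → PROTECTION_VIOLATION  (4 entries read)
#2 VA=0x7004101F809 (r,kernel):
  TLB hit vpn=0x7004101F → PA=0x40809
#3 VA=0xD044041B6B6 (r,user):
  lvl0: tbl 0x33, slot 26 ⇒ 0x4C007 (P1/RW1/US1/PS0)
  lvl1: tbl 0x4C, slot 17 ⇒ 0x50007 (P1/RW1/US1/PS0)
  lvl2: tbl 0x50, slot 2 ⇒ 0x54007 (P1/RW1/US1/PS0)
  lvl3: tbl 0x54, slot 27 ⇒ 0x50002 (P0/RW1/US0/PS0)
  → PAGE_NOT_PRESENT  (4 entries read)
#4 VA=0xF0241A1F8C5 (w,kernel):
  lvl0: tbl 0x33, slot 30 ⇒ 0x57007 (P1/RW1/US1/PS0)
  lvl1: tbl 0x57, slot 9 ⇒ 0x5B007 (P1/RW1/US1/PS0)
  lvl2: tbl 0x5B, slot 13 ⇒ 0x5D007 (P1/RW1/US1/PS0)
  lvl3: tbl 0x5D, slot 31 ⇒ 0x5E007 (P1/RW1/US1/PS0)
  → PA=0x5E8C5  (4 entries read)

Access #0 fault: NONE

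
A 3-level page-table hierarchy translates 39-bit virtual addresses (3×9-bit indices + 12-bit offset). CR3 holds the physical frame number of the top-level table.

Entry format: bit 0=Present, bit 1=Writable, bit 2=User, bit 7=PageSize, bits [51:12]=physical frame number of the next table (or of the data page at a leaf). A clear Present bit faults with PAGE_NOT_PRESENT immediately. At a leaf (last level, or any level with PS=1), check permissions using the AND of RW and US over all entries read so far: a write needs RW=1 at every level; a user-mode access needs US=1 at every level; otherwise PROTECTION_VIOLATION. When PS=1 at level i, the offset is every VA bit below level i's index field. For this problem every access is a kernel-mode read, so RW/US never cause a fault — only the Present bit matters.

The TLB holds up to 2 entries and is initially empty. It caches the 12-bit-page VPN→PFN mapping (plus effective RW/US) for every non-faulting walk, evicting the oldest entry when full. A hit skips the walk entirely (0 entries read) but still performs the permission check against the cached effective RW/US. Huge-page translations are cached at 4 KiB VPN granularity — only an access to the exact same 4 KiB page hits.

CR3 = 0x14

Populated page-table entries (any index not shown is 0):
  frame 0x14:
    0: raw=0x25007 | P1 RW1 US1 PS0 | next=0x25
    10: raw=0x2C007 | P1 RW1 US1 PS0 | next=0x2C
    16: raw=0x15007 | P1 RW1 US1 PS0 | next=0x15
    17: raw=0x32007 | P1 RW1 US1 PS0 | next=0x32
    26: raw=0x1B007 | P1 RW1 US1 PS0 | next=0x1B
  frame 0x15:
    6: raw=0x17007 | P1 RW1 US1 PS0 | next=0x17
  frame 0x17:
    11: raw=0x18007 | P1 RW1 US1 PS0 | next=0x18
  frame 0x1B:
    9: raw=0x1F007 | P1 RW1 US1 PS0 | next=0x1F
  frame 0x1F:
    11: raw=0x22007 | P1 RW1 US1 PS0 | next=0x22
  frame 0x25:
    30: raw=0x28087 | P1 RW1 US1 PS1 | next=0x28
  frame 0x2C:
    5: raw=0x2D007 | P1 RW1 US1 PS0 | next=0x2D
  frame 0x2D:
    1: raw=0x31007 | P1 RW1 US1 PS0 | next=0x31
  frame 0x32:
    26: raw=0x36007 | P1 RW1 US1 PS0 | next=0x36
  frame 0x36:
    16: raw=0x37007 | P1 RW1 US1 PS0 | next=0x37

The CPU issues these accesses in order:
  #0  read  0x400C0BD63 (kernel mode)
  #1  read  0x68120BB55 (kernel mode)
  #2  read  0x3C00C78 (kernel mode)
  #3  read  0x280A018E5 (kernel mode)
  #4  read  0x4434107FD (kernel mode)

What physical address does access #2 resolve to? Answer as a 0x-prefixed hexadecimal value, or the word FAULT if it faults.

Trace:
#0 VA=0x400C0BD63 (r,kernel):
  lvl0: tbl 0x14, slot 16 ⇒ 0x15007 (P1/RW1/US1/PS0)
  lvl1: tbl 0x15, slot 6 ⇒ 0x17007 (P1/RW1/US1/PS0)
  lvl2: tbl 0x17, slot 11 ⇒ 0x18007 (P1/RW1/US1/PS0)
  ⇒ phys 0x18D63  [3 reads]
#1 VA=0x68120BB55 (r,kernel):
  lvl0: tbl 0x14, slot 26 ⇒ 0x1B007 (P1/RW1/US1/PS0)
  lvl1: tbl 0x1B, slot 9 ⇒ 0x1F007 (P1/RW1/US1/PS0)
  lvl2: tbl 0x1F, slot 11 ⇒ 0x22007 (P1/RW1/US1/PS0)
  ⇒ phys 0x22B55  [3 reads]
#2 VA=0x3C00C78 (r,kernel):
  lvl0: tbl 0x14, slot 0 ⇒ 0x25007 (P1/RW1/US1/PS0)
  lvl1: tbl 0x25, slot 30 ⇒ 0x28087 (P1/RW1/US1/PS1)
  ⇒ phys 0x28C78 (huge @L1)  [2 reads]
#3 VA=0x280A018E5 (r,kernel):
  lvl0: tbl 0x14, slot 10 ⇒ 0x2C007 (P1/RW1/US1/PS0)
  lvl1: tbl 0x2C, slot 5 ⇒ 0x2D007 (P1/RW1/US1/PS0)
  lvl2: tbl 0x2D, slot 1 ⇒ 0x31007 (P1/RW1/US1/PS0)
  ⇒ phys 0x318E5  [3 reads]
#4 VA=0x4434107FD (r,kernel):
  lvl0: tbl 0x14, slot 17 ⇒ 0x32007 (P1/RW1/US1/PS0)
  lvl1: tbl 0x32, slot 26 ⇒ 0x36007 (P1/RW1/US1/PS0)
  lvl2: tbl 0x36, slot 16 ⇒ 0x37007 (P1/RW1/US1/PS0)
  ⇒ phys 0x377FD  [3 reads]

Access #2 PA: 0x28C78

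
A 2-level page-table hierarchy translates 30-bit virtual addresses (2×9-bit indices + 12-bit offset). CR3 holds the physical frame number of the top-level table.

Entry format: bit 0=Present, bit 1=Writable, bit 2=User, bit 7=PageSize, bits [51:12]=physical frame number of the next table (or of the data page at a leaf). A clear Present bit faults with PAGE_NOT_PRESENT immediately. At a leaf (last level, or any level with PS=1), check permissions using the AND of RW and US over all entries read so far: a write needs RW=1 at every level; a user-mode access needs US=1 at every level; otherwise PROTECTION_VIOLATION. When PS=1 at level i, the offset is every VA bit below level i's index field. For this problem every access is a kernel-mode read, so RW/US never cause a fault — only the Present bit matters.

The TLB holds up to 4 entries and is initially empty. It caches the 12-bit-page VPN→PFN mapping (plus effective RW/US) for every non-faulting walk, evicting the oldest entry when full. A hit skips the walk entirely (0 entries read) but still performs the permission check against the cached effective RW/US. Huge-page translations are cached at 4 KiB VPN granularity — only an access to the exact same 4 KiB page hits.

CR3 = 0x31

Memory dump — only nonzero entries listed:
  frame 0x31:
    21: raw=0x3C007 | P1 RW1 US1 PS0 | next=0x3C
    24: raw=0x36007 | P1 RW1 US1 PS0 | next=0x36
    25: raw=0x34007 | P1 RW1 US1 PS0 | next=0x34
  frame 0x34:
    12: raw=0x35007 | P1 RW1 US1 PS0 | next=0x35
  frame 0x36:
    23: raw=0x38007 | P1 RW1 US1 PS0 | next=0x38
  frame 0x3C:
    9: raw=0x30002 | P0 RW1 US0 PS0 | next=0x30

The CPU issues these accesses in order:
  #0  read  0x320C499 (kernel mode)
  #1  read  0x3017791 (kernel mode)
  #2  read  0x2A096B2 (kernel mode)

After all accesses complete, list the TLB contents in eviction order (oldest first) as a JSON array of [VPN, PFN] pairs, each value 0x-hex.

Per-access translation:
#0 VA=0x320C499 (r,kernel):
  L0: frame=0x31 idx=25 entry=0x34007 [P=1 RW=1 US=1 PS=0]
  L1: frame=0x34 idx=12 entry=0x35007 [P=1 RW=1 US=1 PS=0]
  ✓ 0x35499  — 2 lookups
#1 VA=0x3017791 (r,kernel):
  L0: frame=0x31 idx=24 entry=0x36007 [P=1 RW=1 US=1 PS=0]
  L1: frame=0x36 idx=23 entry=0x38007 [P=1 RW=1 US=1 PS=0]
  ✓ 0x38791  — 2 lookups
#2 VA=0x2A096B2 (r,kernel):
  L0: frame=0x31 idx=21 entry=0x3C007 [P=1 RW=1 US=1 PS=0]
  L1: frame=0x3C idx=9 entry=0x30002 [P=0 RW=1 US=0 PS=0]
  ⇒ fault: PAGE_NOT_PRESENT  — 2 lookups

TLB: [["0x320C", "0x35"], ["0x3017", "0x38"]]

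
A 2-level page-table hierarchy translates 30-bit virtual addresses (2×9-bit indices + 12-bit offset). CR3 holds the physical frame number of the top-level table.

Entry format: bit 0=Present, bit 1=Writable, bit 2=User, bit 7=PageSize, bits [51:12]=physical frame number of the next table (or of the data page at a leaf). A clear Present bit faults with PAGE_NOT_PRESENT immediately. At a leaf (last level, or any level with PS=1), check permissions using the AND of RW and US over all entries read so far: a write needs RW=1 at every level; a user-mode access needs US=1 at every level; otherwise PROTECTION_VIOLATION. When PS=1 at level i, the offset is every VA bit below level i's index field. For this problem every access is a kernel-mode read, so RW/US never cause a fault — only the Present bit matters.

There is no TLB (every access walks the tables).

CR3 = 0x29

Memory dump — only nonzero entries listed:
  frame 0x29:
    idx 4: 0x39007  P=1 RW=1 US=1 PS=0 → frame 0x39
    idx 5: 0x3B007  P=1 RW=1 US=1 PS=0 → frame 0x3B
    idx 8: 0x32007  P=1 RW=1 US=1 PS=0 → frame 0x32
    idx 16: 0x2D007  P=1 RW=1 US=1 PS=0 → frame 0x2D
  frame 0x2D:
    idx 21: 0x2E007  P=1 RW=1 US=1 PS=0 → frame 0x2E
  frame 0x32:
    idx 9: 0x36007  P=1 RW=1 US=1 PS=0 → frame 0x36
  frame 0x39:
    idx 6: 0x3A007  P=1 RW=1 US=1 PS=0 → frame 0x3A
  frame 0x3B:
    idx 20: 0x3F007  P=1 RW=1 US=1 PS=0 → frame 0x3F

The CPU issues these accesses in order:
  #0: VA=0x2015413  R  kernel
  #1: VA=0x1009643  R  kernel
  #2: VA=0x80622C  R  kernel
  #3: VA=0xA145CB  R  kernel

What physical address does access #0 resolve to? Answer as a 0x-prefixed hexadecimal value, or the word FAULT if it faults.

Walk each access:
#0 VA=0x2015413 (r,kernel):
  lvl0: tbl 0x29, slot 16 ⇒ 0x2D007 (P1/RW1/US1/PS0)
  lvl1: tbl 0x2D, slot 21 ⇒ 0x2E007 (P1/RW1/US1/PS0)
  ⇒ phys 0x2E413  [2 reads]
#1 VA=0x1009643 (r,kernel):
  lvl0: tbl 0x29, slot 8 ⇒ 0x32007 (P1/RW1/US1/PS0)
  lvl1: tbl 0x32, slot 9 ⇒ 0x36007 (P1/RW1/US1/PS0)
  ⇒ phys 0x36643  [2 reads]
#2 VA=0x80622C (r,kernel):
  lvl0: tbl 0x29, slot 4 ⇒ 0x39007 (P1/RW1/US1/PS0)
  lvl1: tbl 0x39, slot 6 ⇒ 0x3A007 (P1/RW1/US1/PS0)
  ⇒ phys 0x3A22C  [2 reads]
#3 VA=0xA145CB (r,kernel):
  lvl0: tbl 0x29, slot 5 ⇒ 0x3B007 (P1/RW1/US1/PS0)
  lvl1: tbl 0x3B, slot 20 ⇒ 0x3F007 (P1/RW1/US1/PS0)
  ⇒ phys 0x3F5CB  [2 reads]

Access #0 PA: 0x2E413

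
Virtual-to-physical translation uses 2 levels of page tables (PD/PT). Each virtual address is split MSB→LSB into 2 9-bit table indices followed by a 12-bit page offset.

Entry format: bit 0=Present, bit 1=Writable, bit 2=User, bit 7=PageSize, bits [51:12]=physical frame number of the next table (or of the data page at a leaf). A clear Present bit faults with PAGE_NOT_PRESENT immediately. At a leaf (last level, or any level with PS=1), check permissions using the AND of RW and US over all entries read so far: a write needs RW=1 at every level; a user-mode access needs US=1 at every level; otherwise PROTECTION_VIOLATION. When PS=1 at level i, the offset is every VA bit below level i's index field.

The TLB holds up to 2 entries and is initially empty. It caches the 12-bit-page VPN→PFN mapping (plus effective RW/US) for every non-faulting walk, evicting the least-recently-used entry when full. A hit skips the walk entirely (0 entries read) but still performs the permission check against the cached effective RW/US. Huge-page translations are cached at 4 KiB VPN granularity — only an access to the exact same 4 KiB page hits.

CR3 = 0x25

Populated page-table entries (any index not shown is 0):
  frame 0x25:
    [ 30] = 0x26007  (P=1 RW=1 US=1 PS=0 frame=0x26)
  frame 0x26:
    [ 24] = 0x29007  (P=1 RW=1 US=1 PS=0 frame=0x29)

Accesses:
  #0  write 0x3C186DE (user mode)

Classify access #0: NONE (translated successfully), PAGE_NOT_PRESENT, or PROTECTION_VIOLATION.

Walk each access:
#0 VA=0x3C186DE (w,user):
  L0: frame=0x25 idx=30 entry=0x26007 [P=1 RW=1 US=1 PS=0]
  L1: frame=0x26 idx=24 entry=0x29007 [P=1 RW=1 US=1 PS=0]
  → PA=0x296DE  (2 entries read)

Access #0 fault: NONE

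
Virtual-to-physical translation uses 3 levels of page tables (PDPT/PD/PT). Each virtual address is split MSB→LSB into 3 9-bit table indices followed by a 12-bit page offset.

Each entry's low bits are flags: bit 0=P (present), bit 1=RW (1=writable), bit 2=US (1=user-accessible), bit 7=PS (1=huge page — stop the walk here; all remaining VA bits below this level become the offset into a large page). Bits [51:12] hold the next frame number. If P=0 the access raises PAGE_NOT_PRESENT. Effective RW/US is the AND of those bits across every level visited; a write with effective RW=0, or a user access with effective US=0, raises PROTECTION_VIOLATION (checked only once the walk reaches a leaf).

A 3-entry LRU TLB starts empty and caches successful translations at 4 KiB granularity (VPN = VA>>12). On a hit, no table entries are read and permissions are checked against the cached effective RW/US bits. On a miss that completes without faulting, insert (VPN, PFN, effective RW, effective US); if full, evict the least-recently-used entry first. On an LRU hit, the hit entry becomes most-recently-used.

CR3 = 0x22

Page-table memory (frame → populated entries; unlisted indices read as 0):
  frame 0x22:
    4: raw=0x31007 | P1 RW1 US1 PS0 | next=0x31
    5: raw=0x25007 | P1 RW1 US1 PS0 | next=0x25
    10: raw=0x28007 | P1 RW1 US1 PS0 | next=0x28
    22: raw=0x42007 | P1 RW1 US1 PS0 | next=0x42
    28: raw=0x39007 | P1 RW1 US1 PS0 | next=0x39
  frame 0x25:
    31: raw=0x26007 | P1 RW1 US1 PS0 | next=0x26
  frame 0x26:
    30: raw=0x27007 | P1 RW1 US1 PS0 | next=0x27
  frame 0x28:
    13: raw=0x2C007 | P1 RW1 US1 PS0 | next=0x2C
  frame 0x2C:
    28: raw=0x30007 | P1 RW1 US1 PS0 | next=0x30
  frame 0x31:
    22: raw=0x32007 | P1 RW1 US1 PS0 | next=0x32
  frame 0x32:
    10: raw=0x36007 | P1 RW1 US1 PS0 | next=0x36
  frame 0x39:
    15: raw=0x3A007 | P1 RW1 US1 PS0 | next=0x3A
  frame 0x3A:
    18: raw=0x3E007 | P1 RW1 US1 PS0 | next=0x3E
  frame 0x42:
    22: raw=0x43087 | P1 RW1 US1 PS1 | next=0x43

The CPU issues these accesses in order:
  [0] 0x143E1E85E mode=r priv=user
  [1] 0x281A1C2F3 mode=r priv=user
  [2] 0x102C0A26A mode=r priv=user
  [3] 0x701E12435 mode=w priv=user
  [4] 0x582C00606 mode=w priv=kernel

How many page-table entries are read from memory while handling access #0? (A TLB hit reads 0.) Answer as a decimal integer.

Trace:
#0 VA=0x143E1E85E (r,user):
  L0 @0x22[5] → 0x25007  P=1,RW=1,US=1,PS=0
  L1 @0x25[31] → 0x26007  P=1,RW=1,US=1,PS=0
  L2 @0x26[30] → 0x27007  P=1,RW=1,US=1,PS=0
  ⇒ phys 0x2785E  [3 reads]
#1 VA=0x281A1C2F3 (r,user):
  L0 @0x22[10] → 0x28007  P=1,RW=1,US=1,PS=0
  L1 @0x28[13] → 0x2C007  P=1,RW=1,US=1,PS=0
  L2 @0x2C[28] → 0x30007  P=1,RW=1,US=1,PS=0
  ⇒ phys 0x302F3  [3 reads]
#2 VA=0x102C0A26A (r,user):
  L0 @0x22[4] → 0x31007  P=1,RW=1,US=1,PS=0
  L1 @0x31[22] → 0x32007  P=1,RW=1,US=1,PS=0
  L2 @0x32[10] → 0x36007  P=1,RW=1,US=1,PS=0
  ⇒ phys 0x3626A  [3 reads]
#3 VA=0x701E12435 (w,user):
  L0 @0x22[28] → 0x39007  P=1,RW=1,US=1,PS=0
  L1 @0x39[15] → 0x3A007  P=1,RW=1,US=1,PS=0
  L2 @0x3A[18] → 0x3E007  P=1,RW=1,US=1,PS=0
  ⇒ phys 0x3E435  [3 reads]
#4 VA=0x582C00606 (w,kernel):
  L0 @0x22[22] → 0x42007  P=1,RW=1,US=1,PS=0
  L1 @0x42[22] → 0x43087  P=1,RW=1,US=1,PS=1
  ⇒ phys 0x43606 (huge @L1)  [2 reads]

Entries read for #0: 3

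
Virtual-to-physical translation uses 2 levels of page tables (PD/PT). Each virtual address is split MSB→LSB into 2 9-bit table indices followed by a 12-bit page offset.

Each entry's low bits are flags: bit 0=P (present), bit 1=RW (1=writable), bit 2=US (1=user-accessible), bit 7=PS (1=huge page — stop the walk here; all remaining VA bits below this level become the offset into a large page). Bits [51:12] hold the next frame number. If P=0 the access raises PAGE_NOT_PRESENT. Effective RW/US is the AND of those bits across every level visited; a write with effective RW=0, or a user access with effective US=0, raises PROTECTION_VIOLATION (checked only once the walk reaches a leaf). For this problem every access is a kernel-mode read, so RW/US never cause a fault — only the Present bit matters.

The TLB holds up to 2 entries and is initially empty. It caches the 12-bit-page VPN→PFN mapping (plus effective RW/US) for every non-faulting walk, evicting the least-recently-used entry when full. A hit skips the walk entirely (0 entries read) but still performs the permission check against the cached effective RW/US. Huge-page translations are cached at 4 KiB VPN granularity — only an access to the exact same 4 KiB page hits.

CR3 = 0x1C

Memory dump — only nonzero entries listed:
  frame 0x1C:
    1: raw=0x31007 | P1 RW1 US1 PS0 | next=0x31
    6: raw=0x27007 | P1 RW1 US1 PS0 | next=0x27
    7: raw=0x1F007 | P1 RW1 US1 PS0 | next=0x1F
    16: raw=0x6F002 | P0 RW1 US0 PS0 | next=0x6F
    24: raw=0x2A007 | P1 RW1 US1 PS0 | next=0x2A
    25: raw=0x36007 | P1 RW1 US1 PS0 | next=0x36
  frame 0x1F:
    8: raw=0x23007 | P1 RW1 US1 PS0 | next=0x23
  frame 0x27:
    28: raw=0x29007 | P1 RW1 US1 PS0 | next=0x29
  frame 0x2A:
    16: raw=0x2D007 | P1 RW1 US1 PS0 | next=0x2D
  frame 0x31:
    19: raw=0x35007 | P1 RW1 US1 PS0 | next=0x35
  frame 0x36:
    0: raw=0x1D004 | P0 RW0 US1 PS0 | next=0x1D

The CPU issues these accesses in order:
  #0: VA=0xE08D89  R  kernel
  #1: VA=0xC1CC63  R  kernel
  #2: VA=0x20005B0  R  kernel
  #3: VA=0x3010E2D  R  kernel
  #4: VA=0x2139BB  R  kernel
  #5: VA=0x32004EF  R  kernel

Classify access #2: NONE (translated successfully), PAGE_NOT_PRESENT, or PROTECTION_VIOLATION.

Per-access translation:
#0 VA=0xE08D89 (r,kernel):
  [0] read 0x1C idx=7: raw=0x1F007 flags P=1 W=1 U=1 S=0
  [1] read 0x1F idx=8: raw=0x23007 flags P=1 W=1 U=1 S=0
  ✓ 0x23D89  — 2 lookups
#1 VA=0xC1CC63 (r,kernel):
  [0] read 0x1C idx=6: raw=0x27007 flags P=1 W=1 U=1 S=0
  [1] read 0x27 idx=28: raw=0x29007 flags P=1 W=1 U=1 S=0
  ✓ 0x29C63  — 2 lookups
#2 VA=0x20005B0 (r,kernel):
  [0] read 0x1C idx=16: raw=0x6F002 flags P=0 W=1 U=0 S=0
  → PAGE_NOT_PRESENT  (1 entries read)
#3 VA=0x3010E2D (r,kernel):
  [0] read 0x1C idx=24: raw=0x2A007 flags P=1 W=1 U=1 S=0
  [1] read 0x2A idx=16: raw=0x2D007 flags P=1 W=1 U=1 S=0
  ✓ 0x2DE2D  — 2 lookups
#4 VA=0x2139BB (r,kernel):
  [0] read 0x1C idx=1: raw=0x31007 flags P=1 W=1 U=1 S=0
  [1] read 0x31 idx=19: raw=0x35007 flags P=1 W=1 U=1 S=0
  ✓ 0x359BB  — 2 lookups
#5 VA=0x32004EF (r,kernel):
  [0] read 0x1C idx=25: raw=0x36007 flags P=1 W=1 U=1 S=0
  [1] read 0x36 idx=0: raw=0x1D004 flags P=0 W=0 U=1 S=0
  → PAGE_NOT_PRESENT  (2 entries read)

Access #2 fault: PAGE_NOT_PRESENT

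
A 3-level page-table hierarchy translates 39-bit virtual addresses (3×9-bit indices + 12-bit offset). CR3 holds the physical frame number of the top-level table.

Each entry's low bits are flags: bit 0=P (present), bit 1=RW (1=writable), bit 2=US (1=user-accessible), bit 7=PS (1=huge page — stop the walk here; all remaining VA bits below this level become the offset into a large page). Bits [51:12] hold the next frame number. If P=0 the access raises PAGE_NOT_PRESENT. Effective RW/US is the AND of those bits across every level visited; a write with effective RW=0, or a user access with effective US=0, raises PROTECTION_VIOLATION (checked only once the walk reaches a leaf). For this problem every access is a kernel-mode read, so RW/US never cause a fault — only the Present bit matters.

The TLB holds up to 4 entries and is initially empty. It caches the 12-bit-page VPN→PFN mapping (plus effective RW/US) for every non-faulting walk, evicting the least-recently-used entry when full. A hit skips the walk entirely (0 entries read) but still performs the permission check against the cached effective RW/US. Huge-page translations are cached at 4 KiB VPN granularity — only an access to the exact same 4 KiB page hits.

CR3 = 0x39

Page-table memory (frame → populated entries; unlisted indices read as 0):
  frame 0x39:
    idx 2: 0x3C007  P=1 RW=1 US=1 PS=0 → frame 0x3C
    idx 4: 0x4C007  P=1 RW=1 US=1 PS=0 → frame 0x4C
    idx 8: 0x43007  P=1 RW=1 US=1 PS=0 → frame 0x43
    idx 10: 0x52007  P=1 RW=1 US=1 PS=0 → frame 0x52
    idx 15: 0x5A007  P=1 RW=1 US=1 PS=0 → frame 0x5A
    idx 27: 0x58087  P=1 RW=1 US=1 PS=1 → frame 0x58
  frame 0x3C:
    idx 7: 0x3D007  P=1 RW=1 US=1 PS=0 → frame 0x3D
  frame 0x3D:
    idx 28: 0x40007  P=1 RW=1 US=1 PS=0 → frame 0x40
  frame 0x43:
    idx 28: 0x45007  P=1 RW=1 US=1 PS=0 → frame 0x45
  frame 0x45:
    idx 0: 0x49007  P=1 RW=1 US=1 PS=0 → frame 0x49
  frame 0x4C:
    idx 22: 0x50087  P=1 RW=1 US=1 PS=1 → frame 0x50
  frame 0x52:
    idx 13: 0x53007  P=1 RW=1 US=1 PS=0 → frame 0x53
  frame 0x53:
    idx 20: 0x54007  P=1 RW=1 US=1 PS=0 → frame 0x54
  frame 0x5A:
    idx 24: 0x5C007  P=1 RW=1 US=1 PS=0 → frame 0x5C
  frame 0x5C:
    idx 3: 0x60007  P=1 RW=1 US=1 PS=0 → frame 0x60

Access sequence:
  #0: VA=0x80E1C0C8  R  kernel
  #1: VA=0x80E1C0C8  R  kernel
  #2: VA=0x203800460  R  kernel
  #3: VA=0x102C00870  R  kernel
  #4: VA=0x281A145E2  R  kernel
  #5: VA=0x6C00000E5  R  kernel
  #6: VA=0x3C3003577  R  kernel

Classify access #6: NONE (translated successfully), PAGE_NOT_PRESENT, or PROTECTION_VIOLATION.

Trace:
#0 VA=0x80E1C0C8 (r,kernel):
  L0: frame=0x39 idx=2 entry=0x3C007 [P=1 RW=1 US=1 PS=0]
  L1: frame=0x3C idx=7 entry=0x3D007 [P=1 RW=1 US=1 PS=0]
  L2: frame=0x3D idx=28 entry=0x40007 [P=1 RW=1 US=1 PS=0]
  ✓ 0x400C8  — 3 lookups
#1 VA=0x80E1C0C8 (r,kernel):
  TLB hit vpn=0x80E1C → PA=0x400C8
#2 VA=0x203800460 (r,kernel):
  L0: frame=0x39 idx=8 entry=0x43007 [P=1 RW=1 US=1 PS=0]
  L1: frame=0x43 idx=28 entry=0x45007 [P=1 RW=1 US=1 PS=0]
  L2: frame=0x45 idx=0 entry=0x49007 [P=1 RW=1 US=1 PS=0]
  ✓ 0x49460  — 3 lookups
#3 VA=0x102C00870 (r,kernel):
  L0: frame=0x39 idx=4 entry=0x4C007 [P=1 RW=1 US=1 PS=0]
  L1: frame=0x4C idx=22 entry=0x50087 [P=1 RW=1 US=1 PS=1]
  ✓ 0x50870 (huge @L1)  — 2 lookups
#4 VA=0x281A145E2 (r,kernel):
  L0: frame=0x39 idx=10 entry=0x52007 [P=1 RW=1 US=1 PS=0]
  L1: frame=0x52 idx=13 entry=0x53007 [P=1 RW=1 US=1 PS=0]
  L2: frame=0x53 idx=20 entry=0x54007 [P=1 RW=1 US=1 PS=0]
  ✓ 0x545E2  — 3 lookups
#5 VA=0x6C00000E5 (r,kernel):
  L0: frame=0x39 idx=27 entry=0x58087 [P=1 RW=1 US=1 PS=1]
  ✓ 0x580E5 (huge @L0)  — 1 lookups
#6 VA=0x3C3003577 (r,kernel):
  L0: frame=0x39 idx=15 entry=0x5A007 [P=1 RW=1 US=1 PS=0]
  L1: frame=0x5A idx=24 entry=0x5C007 [P=1 RW=1 US=1 PS=0]
  L2: frame=0x5C idx=3 entry=0x60007 [P=1 RW=1 US=1 PS=0]
  ✓ 0x60577  — 3 lookups

Access #6 fault: NONE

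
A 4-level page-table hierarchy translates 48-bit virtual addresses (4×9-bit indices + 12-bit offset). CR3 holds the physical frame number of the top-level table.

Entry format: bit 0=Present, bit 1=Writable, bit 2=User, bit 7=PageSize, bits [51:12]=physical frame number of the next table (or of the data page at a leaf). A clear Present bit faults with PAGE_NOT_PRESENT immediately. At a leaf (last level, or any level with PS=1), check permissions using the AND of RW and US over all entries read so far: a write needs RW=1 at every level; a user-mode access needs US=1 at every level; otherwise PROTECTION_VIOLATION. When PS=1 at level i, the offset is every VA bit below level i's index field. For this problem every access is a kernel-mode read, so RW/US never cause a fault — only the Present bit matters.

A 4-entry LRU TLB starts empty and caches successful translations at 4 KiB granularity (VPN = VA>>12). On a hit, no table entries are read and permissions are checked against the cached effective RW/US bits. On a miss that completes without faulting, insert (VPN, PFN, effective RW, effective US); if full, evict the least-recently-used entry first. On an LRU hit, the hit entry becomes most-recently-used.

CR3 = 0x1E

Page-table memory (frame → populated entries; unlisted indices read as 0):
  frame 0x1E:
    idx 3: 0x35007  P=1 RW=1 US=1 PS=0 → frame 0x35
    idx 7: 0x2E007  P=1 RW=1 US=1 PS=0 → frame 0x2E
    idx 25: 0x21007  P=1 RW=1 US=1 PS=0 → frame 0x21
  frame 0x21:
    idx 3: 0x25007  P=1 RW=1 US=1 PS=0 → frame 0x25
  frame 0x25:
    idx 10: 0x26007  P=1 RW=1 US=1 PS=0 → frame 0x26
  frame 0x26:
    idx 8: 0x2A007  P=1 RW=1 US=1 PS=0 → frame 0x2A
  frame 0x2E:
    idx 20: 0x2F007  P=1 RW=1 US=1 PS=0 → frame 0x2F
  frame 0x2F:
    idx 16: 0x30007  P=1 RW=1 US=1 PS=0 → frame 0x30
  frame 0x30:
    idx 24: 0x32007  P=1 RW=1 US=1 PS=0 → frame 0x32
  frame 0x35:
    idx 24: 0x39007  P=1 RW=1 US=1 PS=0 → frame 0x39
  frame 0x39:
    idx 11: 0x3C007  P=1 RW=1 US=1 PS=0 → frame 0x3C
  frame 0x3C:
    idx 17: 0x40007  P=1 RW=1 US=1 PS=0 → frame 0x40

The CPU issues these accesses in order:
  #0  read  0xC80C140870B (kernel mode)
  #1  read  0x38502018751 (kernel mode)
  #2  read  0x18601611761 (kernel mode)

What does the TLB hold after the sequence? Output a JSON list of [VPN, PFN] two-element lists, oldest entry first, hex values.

Per-access translation:
#0 VA=0xC80C140870B (r,kernel):
  [0] read 0x1E idx=25: raw=0x21007 flags P=1 W=1 U=1 S=0
  [1] read 0x21 idx=3: raw=0x25007 flags P=1 W=1 U=1 S=0
  [2] read 0x25 idx=10: raw=0x26007 flags P=1 W=1 U=1 S=0
  [3] read 0x26 idx=8: raw=0x2A007 flags P=1 W=1 U=1 S=0
  ✓ 0x2A70B  — 4 lookups
#1 VA=0x38502018751 (r,kernel):
  [0] read 0x1E idx=7: raw=0x2E007 flags P=1 W=1 U=1 S=0
  [1] read 0x2E idx=20: raw=0x2F007 flags P=1 W=1 U=1 S=0
  [2] read 0x2F idx=16: raw=0x30007 flags P=1 W=1 U=1 S=0
  [3] read 0x30 idx=24: raw=0x32007 flags P=1 W=1 U=1 S=0
  ✓ 0x32751  — 4 lookups
#2 VA=0x18601611761 (r,kernel):
  [0] read 0x1E idx=3: raw=0x35007 flags P=1 W=1 U=1 S=0
  [1] read 0x35 idx=24: raw=0x39007 flags P=1 W=1 U=1 S=0
  [2] read 0x39 idx=11: raw=0x3C007 flags P=1 W=1 U=1 S=0
  [3] read 0x3C idx=17: raw=0x40007 flags P=1 W=1 U=1 S=0
  ✓ 0x40761  — 4 lookups

TLB: [["0xC80C1408", "0x2A"], ["0x38502018", "0x32"], ["0x18601611", "0x40"]]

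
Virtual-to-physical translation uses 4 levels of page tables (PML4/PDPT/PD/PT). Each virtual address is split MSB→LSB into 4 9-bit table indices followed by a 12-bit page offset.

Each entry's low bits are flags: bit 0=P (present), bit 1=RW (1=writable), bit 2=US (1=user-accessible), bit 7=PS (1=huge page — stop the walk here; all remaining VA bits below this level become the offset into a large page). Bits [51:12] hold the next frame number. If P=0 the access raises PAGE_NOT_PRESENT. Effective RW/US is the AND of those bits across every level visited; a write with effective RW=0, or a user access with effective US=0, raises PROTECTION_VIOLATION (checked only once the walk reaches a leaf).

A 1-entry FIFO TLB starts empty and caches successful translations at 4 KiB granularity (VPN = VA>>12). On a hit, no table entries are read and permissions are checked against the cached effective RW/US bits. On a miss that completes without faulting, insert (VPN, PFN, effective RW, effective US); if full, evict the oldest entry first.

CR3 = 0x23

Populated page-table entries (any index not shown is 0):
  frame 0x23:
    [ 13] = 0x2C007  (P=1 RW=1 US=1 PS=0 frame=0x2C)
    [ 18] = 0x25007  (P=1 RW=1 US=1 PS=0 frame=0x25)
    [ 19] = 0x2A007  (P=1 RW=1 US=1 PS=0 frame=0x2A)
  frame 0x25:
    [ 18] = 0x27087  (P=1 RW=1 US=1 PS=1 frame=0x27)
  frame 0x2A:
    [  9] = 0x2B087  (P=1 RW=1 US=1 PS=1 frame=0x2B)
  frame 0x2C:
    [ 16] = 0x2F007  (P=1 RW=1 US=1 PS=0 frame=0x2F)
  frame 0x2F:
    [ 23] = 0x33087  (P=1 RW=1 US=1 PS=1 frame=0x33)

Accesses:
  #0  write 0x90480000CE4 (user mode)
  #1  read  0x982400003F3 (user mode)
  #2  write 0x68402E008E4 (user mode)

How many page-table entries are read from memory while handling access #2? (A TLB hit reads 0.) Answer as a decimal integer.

Trace:
#0 VA=0x90480000CE4 (w,user):
  [0] read 0x23 idx=18: raw=0x25007 flags P=1 W=1 U=1 S=0
  [1] read 0x25 idx=18: raw=0x27087 flags P=1 W=1 U=1 S=1
  ⇒ phys 0x27CE4 (huge @L1)  [2 reads]
#1 VA=0x982400003F3 (r,user):
  [0] read 0x23 idx=19: raw=0x2A007 flags P=1 W=1 U=1 S=0
  [1] read 0x2A idx=9: raw=0x2B087 flags P=1 W=1 U=1 S=1
  ⇒ phys 0x2B3F3 (huge @L1)  [2 reads]
#2 VA=0x68402E008E4 (w,user):
  [0] read 0x23 idx=13: raw=0x2C007 flags P=1 W=1 U=1 S=0
  [1] read 0x2C idx=16: raw=0x2F007 flags P=1 W=1 U=1 S=0
  [2] read 0x2F idx=23: raw=0x33087 flags P=1 W=1 U=1 S=1
  ⇒ phys 0x338E4 (huge @L2)  [3 reads]

Entries read for #2: 3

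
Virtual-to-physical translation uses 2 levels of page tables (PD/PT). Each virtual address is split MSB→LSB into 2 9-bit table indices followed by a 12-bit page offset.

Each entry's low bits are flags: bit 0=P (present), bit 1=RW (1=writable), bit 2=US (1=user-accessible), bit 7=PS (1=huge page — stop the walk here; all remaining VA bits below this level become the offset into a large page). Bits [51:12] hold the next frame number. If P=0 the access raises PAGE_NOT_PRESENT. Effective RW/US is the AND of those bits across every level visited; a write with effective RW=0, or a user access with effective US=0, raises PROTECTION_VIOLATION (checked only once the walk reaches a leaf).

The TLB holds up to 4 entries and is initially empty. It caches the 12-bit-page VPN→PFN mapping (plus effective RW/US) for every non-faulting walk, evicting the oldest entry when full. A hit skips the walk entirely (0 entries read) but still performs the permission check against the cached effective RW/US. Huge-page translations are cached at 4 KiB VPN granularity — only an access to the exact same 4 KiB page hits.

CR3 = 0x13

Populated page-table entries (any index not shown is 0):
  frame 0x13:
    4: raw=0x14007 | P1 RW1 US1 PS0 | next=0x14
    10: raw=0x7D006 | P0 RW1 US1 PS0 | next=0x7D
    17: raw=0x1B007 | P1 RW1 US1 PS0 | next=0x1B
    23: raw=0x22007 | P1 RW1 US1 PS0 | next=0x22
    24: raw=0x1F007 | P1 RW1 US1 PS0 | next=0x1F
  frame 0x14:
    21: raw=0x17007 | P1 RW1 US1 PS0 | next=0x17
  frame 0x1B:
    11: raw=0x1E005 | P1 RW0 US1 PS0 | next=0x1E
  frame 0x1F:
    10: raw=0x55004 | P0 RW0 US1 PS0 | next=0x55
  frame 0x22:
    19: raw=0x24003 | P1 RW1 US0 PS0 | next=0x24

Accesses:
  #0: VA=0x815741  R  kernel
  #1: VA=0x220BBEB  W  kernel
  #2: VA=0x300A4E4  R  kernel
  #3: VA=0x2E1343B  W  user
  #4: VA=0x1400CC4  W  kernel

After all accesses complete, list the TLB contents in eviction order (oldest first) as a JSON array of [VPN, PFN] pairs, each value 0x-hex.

Walk each access:
#0 VA=0x815741 (r,kernel):
  L0: frame=0x13 idx=4 entry=0x14007 [P=1 RW=1 US=1 PS=0]
  L1: frame=0x14 idx=21 entry=0x17007 [P=1 RW=1 US=1 PS=0]
  ✓ 0x17741  — 2 lookups
#1 VA=0x220BBEB (w,kernel):
  L0: frame=0x13 idx=17 entry=0x1B007 [P=1 RW=1 US=1 PS=0]
  L1: frame=0x1B idx=11 entry=0x1E005 [P=1 RW=0 US=1 PS=0]
  ✗ PROTECTION_VIOLATION  [2 reads]
#2 VA=0x300A4E4 (r,kernel):
  L0: frame=0x13 idx=24 entry=0x1F007 [P=1 RW=1 US=1 PS=0]
  L1: frame=0x1F idx=10 entry=0x55004 [P=0 RW=0 US=1 PS=0]
  ✗ PAGE_NOT_PRESENT  [2 reads]
#3 VA=0x2E1343B (w,user):
  L0: frame=0x13 idx=23 entry=0x22007 [P=1 RW=1 US=1 PS=0]
  L1: frame=0x22 idx=19 entry=0x24003 [P=1 RW=1 US=0 PS=0]
  ✗ PROTECTION_VIOLATION  [2 reads]
#4 VA=0x1400CC4 (w,kernel):
  L0: frame=0x13 idx=10 entry=0x7D006 [P=0 RW=1 US=1 PS=0]
  ✗ PAGE_NOT_PRESENT  [1 reads]

TLB: [["0x815", "0x17"]]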